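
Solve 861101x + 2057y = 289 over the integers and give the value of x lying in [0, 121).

118

gcd(861101, 2057) = 17 (Euclid: 861101 = 418·2057 + 1275; 2057 = 1·1275 + 782; 1275 = 1·782 + 493; 782 = 1·493 + 289; 493 = 1·289 + 204; 289 = 1·204 + 85; 204 = 2·85 + 34; 85 = 2·34 + 17; 34 = 2·17 + 0), and 17 | 289.
Extended Euclid: 861101·(-50) + 2057·(20931) = 17. Scale by 17: x₀ = -850.
General solution x = x₀ + 121t; reducing mod 121 gives x = 118 (and y = -49397).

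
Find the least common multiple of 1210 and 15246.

gcd first: 15246 = 12·1210 + 726; 1210 = 1·726 + 484; 726 = 1·484 + 242; 484 = 2·242 + 0 → gcd = 242
lcm = 1210·15246/gcd = 18447660/242 = 76230

76230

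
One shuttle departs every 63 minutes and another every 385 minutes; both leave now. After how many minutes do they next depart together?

63 = 3² · 7; 385 = 5 · 7 · 11
max exponents: 3² · 5 · 7 · 11 = 3465

3465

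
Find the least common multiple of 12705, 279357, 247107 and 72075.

12705 = 3 · 5 · 7 · 11²; 279357 = 3 · 13² · 19 · 29; 247107 = 3 · 7² · 41²; 72075 = 3 · 5² · 31²
lcm takes max exponent of each prime: 3 · 5² · 7² · 11² · 13² · 19 · 29 · 31² · 41² = 66891682281749325

66891682281749325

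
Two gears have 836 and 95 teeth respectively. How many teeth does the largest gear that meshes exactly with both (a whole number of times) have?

19

Euclid: 836 = 8·95 + 76; 95 = 1·76 + 19; 76 = 4·19 + 0. Last nonzero remainder: 19.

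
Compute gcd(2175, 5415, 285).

2175 = 3 · 5² · 29; 5415 = 3 · 5 · 19²; 285 = 3 · 5 · 19
gcd takes min exponent of each prime: 3 · 5 = 15

15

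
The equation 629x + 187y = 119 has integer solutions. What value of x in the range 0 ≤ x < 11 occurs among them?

10

Euclid: 629 = 3·187 + 68; 187 = 2·68 + 51; 68 = 1·51 + 17; 51 = 3·17 + 0 → gcd = 17; 119 = 17·7.
Back-substitution yields 629·(3) + 187·(-10) = 17, so one solution is x = 3·7 = 21, y = -10·7 = -70.
Solutions in x differ by 187/17 = 11; the one in [0, 11) is 21 mod 11 = 10.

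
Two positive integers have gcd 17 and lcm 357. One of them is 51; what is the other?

119

p·q = gcd·lcm = 17·357 = 6069, so q = 6069/51 = 119.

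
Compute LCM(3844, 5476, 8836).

11624721124

lcm(3844, 5476) = 3844·5476/gcd = 21049744/4 = 5262436
lcm(5262436, 8836) = 5262436·8836/gcd = 46498884496/4 = 11624721124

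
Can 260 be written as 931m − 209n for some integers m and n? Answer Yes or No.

gcd(931, 209): 931 = 4·209 + 95; 209 = 2·95 + 19; 95 = 5·19 + 0 → 19
19 does not divide 260, so a solution does not exist.

No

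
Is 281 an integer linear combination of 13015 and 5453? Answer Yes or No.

By Bézout, 13015p − 5453q = 281 has integer solutions iff gcd(13015, 5453) | 281.
Euclid: 13015 = 2·5453 + 2109; 5453 = 2·2109 + 1235; 2109 = 1·1235 + 874; 1235 = 1·874 + 361; 874 = 2·361 + 152; 361 = 2·152 + 57; 152 = 2·57 + 38; 57 = 1·38 + 19; 38 = 2·19 + 0. gcd = 19; 281 mod 19 = 15. No.

No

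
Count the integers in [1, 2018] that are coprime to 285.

285 = 3·5·19. Inclusion–exclusion on these primes:
2018 − ⌊2018/3⌋ − ⌊2018/5⌋ − ⌊2018/19⌋ + ⌊2018/15⌋ + ⌊2018/57⌋ + ⌊2018/95⌋ − ⌊2018/285⌋ = 1020

1020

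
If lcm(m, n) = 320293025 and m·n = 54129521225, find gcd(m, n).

From gcd × lcm = mn: gcd = 54129521225 / 320293025 = 169.

169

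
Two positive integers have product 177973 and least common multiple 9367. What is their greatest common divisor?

From gcd × lcm = uv: gcd = 177973 / 9367 = 19.

19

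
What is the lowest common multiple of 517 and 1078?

50666

517 = 11 · 47; 1078 = 2 · 7² · 11
max exponents: 2 · 7² · 11 · 47 = 50666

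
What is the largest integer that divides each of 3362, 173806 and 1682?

2

gcd(3362, 173806): 173806 = 51·3362 + 2344; 3362 = 1·2344 + 1018; 2344 = 2·1018 + 308; 1018 = 3·308 + 94; 308 = 3·94 + 26; 94 = 3·26 + 16; 26 = 1·16 + 10; 16 = 1·10 + 6; 10 = 1·6 + 4; 6 = 1·4 + 2; 4 = 2·2 + 0 → 2
gcd(2, 1682): 1682 = 841·2 + 0 → 2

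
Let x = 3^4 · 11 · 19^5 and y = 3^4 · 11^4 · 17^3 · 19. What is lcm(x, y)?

max exponent per prime: 3^4 · 11^4 · 17^3 · 19^5 = 14426817182105427

14426817182105427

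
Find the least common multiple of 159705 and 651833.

87997455

gcd first: 651833 = 4·159705 + 13013; 159705 = 12·13013 + 3549; 13013 = 3·3549 + 2366; 3549 = 1·2366 + 1183; 2366 = 2·1183 + 0 → gcd = 1183
lcm = 159705·651833/gcd = 104100989265/1183 = 87997455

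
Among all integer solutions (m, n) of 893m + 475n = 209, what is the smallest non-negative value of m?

13

Euclid: 893 = 1·475 + 418; 475 = 1·418 + 57; 418 = 7·57 + 19; 57 = 3·19 + 0 → gcd = 19; 209 = 19·11.
Back-substitution yields 893·(8) + 475·(-15) = 19, so one solution is m = 8·11 = 88, n = -15·11 = -165.
Solutions in m differ by 475/19 = 25; the one in [0, 25) is 88 mod 25 = 13.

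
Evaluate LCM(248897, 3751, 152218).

570969718

lcm(248897, 3751) = 248897·3751/gcd = 933612647/121 = 7715807
lcm(7715807, 152218) = 7715807·152218/gcd = 1174484709926/2057 = 570969718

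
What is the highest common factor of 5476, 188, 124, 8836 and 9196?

gcd(5476, 188): 5476 = 29·188 + 24; 188 = 7·24 + 20; 24 = 1·20 + 4; 20 = 5·4 + 0 → 4
gcd(4, 124): 124 = 31·4 + 0 → 4
gcd(4, 8836): 8836 = 2209·4 + 0 → 4
gcd(4, 9196): 9196 = 2299·4 + 0 → 4

4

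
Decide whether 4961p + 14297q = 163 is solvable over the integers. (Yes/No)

gcd(4961, 14297): 14297 = 2·4961 + 4375; 4961 = 1·4375 + 586; 4375 = 7·586 + 273; 586 = 2·273 + 40; 273 = 6·40 + 33; 40 = 1·33 + 7; 33 = 4·7 + 5; 7 = 1·5 + 2; 5 = 2·2 + 1; 2 = 2·1 + 0 → 1
1 divides 163, so a solution exists.

Yes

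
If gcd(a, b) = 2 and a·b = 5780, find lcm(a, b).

2890

gcd·lcm = product, so lcm = 5780/2 = 2890.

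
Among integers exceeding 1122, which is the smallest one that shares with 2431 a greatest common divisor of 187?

1309

Multiples of 187 above 1122: 187·7, 187·8, … . Need the cofactor coprime to 2431/187 = 13.
Checking s = 7, 8, … the first with gcd(s, 13) = 1 is s = 7, giving 1309.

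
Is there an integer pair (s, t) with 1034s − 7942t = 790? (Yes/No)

By Bézout, 1034s − 7942t = 790 has integer solutions iff gcd(1034, 7942) | 790.
Euclid: 7942 = 7·1034 + 704; 1034 = 1·704 + 330; 704 = 2·330 + 44; 330 = 7·44 + 22; 44 = 2·22 + 0. gcd = 22; 790 mod 22 = 20. No.

No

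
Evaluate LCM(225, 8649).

216225

gcd first: 8649 = 38·225 + 99; 225 = 2·99 + 27; 99 = 3·27 + 18; 27 = 1·18 + 9; 18 = 2·9 + 0 → gcd = 9
lcm = 225·8649/gcd = 1946025/9 = 216225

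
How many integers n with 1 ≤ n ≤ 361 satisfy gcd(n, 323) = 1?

322

Prime factors of 323: 17, 19. Count integers ≤ 361 divisible by none of them.
By inclusion–exclusion: 361 − ⌊361/17⌋ − ⌊361/19⌋ + ⌊361/323⌋ = 322.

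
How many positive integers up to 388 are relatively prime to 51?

244

Prime factors of 51: 3, 17. Count integers ≤ 388 divisible by none of them.
By inclusion–exclusion: 388 − ⌊388/3⌋ − ⌊388/17⌋ + ⌊388/51⌋ = 244.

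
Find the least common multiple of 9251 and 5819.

4893779

9251 = 11 · 29²; 5819 = 11 · 23²
max exponents: 11 · 23² · 29² = 4893779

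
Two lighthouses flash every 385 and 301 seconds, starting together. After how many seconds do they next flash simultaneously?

16555

385 = 5 · 7 · 11; 301 = 7 · 43
max exponents: 5 · 7 · 11 · 43 = 16555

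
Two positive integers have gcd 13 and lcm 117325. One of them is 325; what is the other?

4693

Using ab = gcd(a,b)·lcm(a,b) = 13·117325 = 1525225, we get b = 1525225/325 = 4693.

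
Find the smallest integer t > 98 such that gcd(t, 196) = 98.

294

gcd(t, 196) = 98 forces 98 | t; write t = 98s. Then gcd(98s, 98·2) = 98·gcd(s, 2), so need gcd(s, 2) = 1.
98s > 98 gives s ≥ 2. The least s ≥ 2 coprime to 2 is 3, so t = 98·3 = 294.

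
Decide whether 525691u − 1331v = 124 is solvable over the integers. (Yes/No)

By Bézout, 525691u − 1331v = 124 has integer solutions iff gcd(525691, 1331) | 124.
Euclid: 525691 = 394·1331 + 1277; 1331 = 1·1277 + 54; 1277 = 23·54 + 35; 54 = 1·35 + 19; 35 = 1·19 + 16; 19 = 1·16 + 3; 16 = 5·3 + 1; 3 = 3·1 + 0. gcd = 1; 124 mod 1 = 0. Yes.

Yes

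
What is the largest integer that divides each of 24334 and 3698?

2

24334 = 2 · 23³
3698 = 2 · 43²
Common: 2 = 2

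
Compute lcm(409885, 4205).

gcd first: 409885 = 97·4205 + 2000; 4205 = 2·2000 + 205; 2000 = 9·205 + 155; 205 = 1·155 + 50; 155 = 3·50 + 5; 50 = 10·5 + 0 → gcd = 5
lcm = 409885·4205/gcd = 1723566425/5 = 344713285

344713285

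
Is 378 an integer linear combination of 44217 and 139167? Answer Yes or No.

Yes

By Bézout, 44217s + 139167t = 378 has integer solutions iff gcd(44217, 139167) | 378.
Euclid: 139167 = 3·44217 + 6516; 44217 = 6·6516 + 5121; 6516 = 1·5121 + 1395; 5121 = 3·1395 + 936; 1395 = 1·936 + 459; 936 = 2·459 + 18; 459 = 25·18 + 9; 18 = 2·9 + 0. gcd = 9; 378 mod 9 = 0. Yes.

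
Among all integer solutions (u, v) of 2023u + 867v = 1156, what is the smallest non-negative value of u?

Euclid: 2023 = 2·867 + 289; 867 = 3·289 + 0 → gcd = 289; 1156 = 289·4.
Back-substitution yields 2023·(1) + 867·(-2) = 289, so one solution is u = 1·4 = 4, v = -2·4 = -8.
Solutions in u differ by 867/289 = 3; the one in [0, 3) is 4 mod 3 = 1.

1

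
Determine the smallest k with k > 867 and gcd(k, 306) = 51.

gcd(k, 306) = 51 forces 51 | k; write k = 51s. Then gcd(51s, 51·6) = 51·gcd(s, 6), so need gcd(s, 6) = 1.
51s > 867 gives s ≥ 18. The least s ≥ 18 coprime to 6 is 19, so k = 51·19 = 969.

969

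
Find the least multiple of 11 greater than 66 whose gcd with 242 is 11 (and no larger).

77

Multiples of 11 above 66: 11·7, 11·8, … . Need the cofactor coprime to 242/11 = 22.
Checking s = 7, 8, … the first with gcd(s, 22) = 1 is s = 7, giving 77.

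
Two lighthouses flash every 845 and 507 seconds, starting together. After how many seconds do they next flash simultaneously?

845 = 5 · 13²; 507 = 3 · 13²
max exponents: 3 · 5 · 13² = 2535

2535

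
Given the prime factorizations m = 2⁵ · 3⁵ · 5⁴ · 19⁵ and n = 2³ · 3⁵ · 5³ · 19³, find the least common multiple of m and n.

12033841140000

max exponent per prime: 2⁵ · 3⁵ · 5⁴ · 19⁵ = 12033841140000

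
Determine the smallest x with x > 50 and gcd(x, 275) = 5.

275 = 5·55. Any x with gcd(x, 275) = 5 is a multiple of 5, say 5s, with s coprime to 55.
Need s > 50/5, so s ≥ 11. First s ≥ 11 with gcd(s, 55) = 1 is s = 12. Thus x = 5·12 = 60.

60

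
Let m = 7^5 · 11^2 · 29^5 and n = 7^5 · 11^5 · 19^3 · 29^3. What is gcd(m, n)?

49598616683

min exponent per shared prime: 7^5 · 11^2 · 29^3 = 49598616683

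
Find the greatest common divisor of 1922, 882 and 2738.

2

gcd(1922, 882): 1922 = 2·882 + 158; 882 = 5·158 + 92; 158 = 1·92 + 66; 92 = 1·66 + 26; 66 = 2·26 + 14; 26 = 1·14 + 12; 14 = 1·12 + 2; 12 = 6·2 + 0 → 2
gcd(2, 2738): 2738 = 1369·2 + 0 → 2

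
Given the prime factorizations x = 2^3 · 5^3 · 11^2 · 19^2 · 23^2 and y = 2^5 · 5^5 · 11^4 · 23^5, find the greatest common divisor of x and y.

64009000

min exponent per shared prime: 2^3 · 5^3 · 11^2 · 23^2 = 64009000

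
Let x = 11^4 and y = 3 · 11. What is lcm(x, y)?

43923

max exponent per prime: 3 · 11^4 = 43923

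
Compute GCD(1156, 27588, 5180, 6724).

1156 = 2² · 17²; 27588 = 2² · 3 · 11² · 19; 5180 = 2² · 5 · 7 · 37; 6724 = 2² · 41²
gcd takes min exponent of each prime: 2² = 4

4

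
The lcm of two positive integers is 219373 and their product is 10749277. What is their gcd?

gcd·lcm = product, so gcd = 10749277/219373 = 49.

49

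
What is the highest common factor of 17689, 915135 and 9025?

gcd(17689, 915135): 915135 = 51·17689 + 12996; 17689 = 1·12996 + 4693; 12996 = 2·4693 + 3610; 4693 = 1·3610 + 1083; 3610 = 3·1083 + 361; 1083 = 3·361 + 0 → 361
gcd(361, 9025): 9025 = 25·361 + 0 → 361

361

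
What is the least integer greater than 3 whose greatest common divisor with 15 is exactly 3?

gcd(a, 15) = 3 forces 3 | a; write a = 3s. Then gcd(3s, 3·5) = 3·gcd(s, 5), so need gcd(s, 5) = 1.
3s > 3 gives s ≥ 2. The least s ≥ 2 coprime to 5 is 2, so a = 3·2 = 6.

6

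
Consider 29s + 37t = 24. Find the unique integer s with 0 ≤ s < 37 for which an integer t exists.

34

gcd(29, 37) = 1 (Euclid: 37 = 1·29 + 8; 29 = 3·8 + 5; 8 = 1·5 + 3; 5 = 1·3 + 2; 3 = 1·2 + 1; 2 = 2·1 + 0), and 1 | 24.
Extended Euclid: 29·(-14) + 37·(11) = 1. Scale by 24: s₀ = -336.
General solution s = s₀ + 37k; reducing mod 37 gives s = 34 (and t = -26).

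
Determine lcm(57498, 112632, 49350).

57498 = 2 · 3 · 7 · 37²; 112632 = 2³ · 3 · 13 · 19²; 49350 = 2 · 3 · 5² · 7 · 47
lcm takes max exponent of each prime: 2³ · 3 · 5² · 7 · 13 · 19² · 37² · 47 = 1268239135800

1268239135800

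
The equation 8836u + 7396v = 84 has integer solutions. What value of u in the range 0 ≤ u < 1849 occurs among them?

gcd(8836, 7396) = 4 (Euclid: 8836 = 1·7396 + 1440; 7396 = 5·1440 + 196; 1440 = 7·196 + 68; 196 = 2·68 + 60; 68 = 1·60 + 8; 60 = 7·8 + 4; 8 = 2·4 + 0), and 4 | 84.
Extended Euclid: 8836·(-868) + 7396·(1037) = 4. Scale by 21: u₀ = -18228.
General solution u = u₀ + 1849t; reducing mod 1849 gives u = 262 (and v = -313).

262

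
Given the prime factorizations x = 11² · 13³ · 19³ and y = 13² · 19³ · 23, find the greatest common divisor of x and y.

1159171

min exponent per shared prime: 13² · 19³ = 1159171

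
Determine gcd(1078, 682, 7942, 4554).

gcd(1078, 682): 1078 = 1·682 + 396; 682 = 1·396 + 286; 396 = 1·286 + 110; 286 = 2·110 + 66; 110 = 1·66 + 44; 66 = 1·44 + 22; 44 = 2·22 + 0 → 22
gcd(22, 7942): 7942 = 361·22 + 0 → 22
gcd(22, 4554): 4554 = 207·22 + 0 → 22

22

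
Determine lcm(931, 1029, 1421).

lcm(931, 1029) = 931·1029/gcd = 957999/49 = 19551
lcm(19551, 1421) = 19551·1421/gcd = 27781971/49 = 566979

566979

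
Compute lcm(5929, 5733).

gcd first: 5929 = 1·5733 + 196; 5733 = 29·196 + 49; 196 = 4·49 + 0 → gcd = 49
lcm = 5929·5733/gcd = 33990957/49 = 693693

693693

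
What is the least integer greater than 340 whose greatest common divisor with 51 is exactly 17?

374

51 = 17·3. Any m with gcd(m, 51) = 17 is a multiple of 17, say 17s, with s coprime to 3.
Need s > 340/17, so s ≥ 21. First s ≥ 21 with gcd(s, 3) = 1 is s = 22. Thus m = 17·22 = 374.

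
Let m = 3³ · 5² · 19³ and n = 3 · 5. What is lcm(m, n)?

max exponent per prime: 3³ · 5² · 19³ = 4629825

4629825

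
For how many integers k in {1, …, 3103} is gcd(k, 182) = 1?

182 = 2·7·13. Inclusion–exclusion on these primes:
3103 − ⌊3103/2⌋ − ⌊3103/7⌋ − ⌊3103/13⌋ + ⌊3103/14⌋ + ⌊3103/26⌋ + ⌊3103/91⌋ − ⌊3103/182⌋ = 1228

1228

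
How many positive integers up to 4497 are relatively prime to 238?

1815

Prime factors of 238: 2, 7, 17. Count integers ≤ 4497 divisible by none of them.
By inclusion–exclusion: 4497 − ⌊4497/2⌋ − ⌊4497/7⌋ − ⌊4497/17⌋ + ⌊4497/14⌋ + ⌊4497/34⌋ + ⌊4497/119⌋ − ⌊4497/238⌋ = 1815.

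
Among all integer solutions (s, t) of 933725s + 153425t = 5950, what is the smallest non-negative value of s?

245

gcd(933725, 153425) = 425 (Euclid: 933725 = 6·153425 + 13175; 153425 = 11·13175 + 8500; 13175 = 1·8500 + 4675; 8500 = 1·4675 + 3825; 4675 = 1·3825 + 850; 3825 = 4·850 + 425; 850 = 2·425 + 0), and 425 | 5950.
Extended Euclid: 933725·(-163) + 153425·(992) = 425. Scale by 14: s₀ = -2282.
General solution s = s₀ + 361k; reducing mod 361 gives s = 245 (and t = -1491).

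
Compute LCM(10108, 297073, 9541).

10108 = 2² · 7 · 19²; 297073 = 7 · 31 · 37²; 9541 = 7 · 29 · 47
lcm takes max exponent of each prime: 2² · 7 · 19² · 29 · 31 · 37² · 47 = 584690760556

584690760556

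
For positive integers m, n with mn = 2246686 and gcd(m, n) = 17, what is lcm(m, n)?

132158

gcd·lcm = product, so lcm = 2246686/17 = 132158.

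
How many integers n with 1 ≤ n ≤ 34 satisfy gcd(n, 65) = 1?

26

Prime factors of 65: 5, 13. Count integers ≤ 34 divisible by none of them.
By inclusion–exclusion: 34 − ⌊34/5⌋ − ⌊34/13⌋ + ⌊34/65⌋ = 26.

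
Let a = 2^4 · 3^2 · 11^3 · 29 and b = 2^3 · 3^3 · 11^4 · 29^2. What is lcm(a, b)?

max exponent per prime: 2^4 · 3^3 · 11^4 · 29^2 = 5319250992

5319250992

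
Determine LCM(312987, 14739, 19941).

122377917

lcm(312987, 14739) = 312987·14739/gcd = 4613115393/867 = 5320779
lcm(5320779, 19941) = 5320779·19941/gcd = 106101654039/867 = 122377917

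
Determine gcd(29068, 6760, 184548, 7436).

676

gcd(29068, 6760): 29068 = 4·6760 + 2028; 6760 = 3·2028 + 676; 2028 = 3·676 + 0 → 676
gcd(676, 184548): 184548 = 273·676 + 0 → 676
gcd(676, 7436): 7436 = 11·676 + 0 → 676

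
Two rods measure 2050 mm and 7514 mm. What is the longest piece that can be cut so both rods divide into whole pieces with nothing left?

2

Euclid: 7514 = 3·2050 + 1364; 2050 = 1·1364 + 686; 1364 = 1·686 + 678; 686 = 1·678 + 8; 678 = 84·8 + 6; 8 = 1·6 + 2; 6 = 3·2 + 0. Last nonzero remainder: 2.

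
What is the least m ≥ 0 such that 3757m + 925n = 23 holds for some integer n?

gcd(3757, 925) = 1 (Euclid: 3757 = 4·925 + 57; 925 = 16·57 + 13; 57 = 4·13 + 5; 13 = 2·5 + 3; 5 = 1·3 + 2; 3 = 1·2 + 1; 2 = 2·1 + 0), and 1 | 23.
Extended Euclid: 3757·(-357) + 925·(1450) = 1. Scale by 23: m₀ = -8211.
General solution m = m₀ + 925t; reducing mod 925 gives m = 114 (and n = -463).

114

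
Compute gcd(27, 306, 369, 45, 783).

9

27 = 3³; 306 = 2 · 3² · 17; 369 = 3² · 41; 45 = 3² · 5; 783 = 3³ · 29
gcd takes min exponent of each prime: 3² = 9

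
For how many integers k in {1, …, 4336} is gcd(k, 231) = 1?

2253

231 = 3·7·11. Inclusion–exclusion on these primes:
4336 − ⌊4336/3⌋ − ⌊4336/7⌋ − ⌊4336/11⌋ + ⌊4336/21⌋ + ⌊4336/33⌋ + ⌊4336/77⌋ − ⌊4336/231⌋ = 2253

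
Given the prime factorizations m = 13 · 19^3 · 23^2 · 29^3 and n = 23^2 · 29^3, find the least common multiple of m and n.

max exponent per prime: 13 · 19^3 · 23^2 · 29^3 = 1150413106427

1150413106427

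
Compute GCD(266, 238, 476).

14

266 = 2 · 7 · 19; 238 = 2 · 7 · 17; 476 = 2² · 7 · 17
gcd takes min exponent of each prime: 2 · 7 = 14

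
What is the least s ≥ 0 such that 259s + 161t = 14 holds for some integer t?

Reduce mod 161: 259s ≡ 14 (mod 161). With g = gcd(259, 161) = 7 dividing 14, divide through: 37s ≡ 2 (mod 23).
Since gcd(37, 23) = 1, s ≡ 2·(37)⁻¹ ≡ 10 (mod 23). Smallest non-negative: 10.

10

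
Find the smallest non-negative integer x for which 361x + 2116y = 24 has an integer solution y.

Reduce mod 2116: 361x ≡ 24 (mod 2116). With g = gcd(361, 2116) = 1 dividing 24, divide through: 361x ≡ 24 (mod 2116).
Since gcd(361, 2116) = 1, x ≡ 24·(361)⁻¹ ≡ 680 (mod 2116). Smallest non-negative: 680.

680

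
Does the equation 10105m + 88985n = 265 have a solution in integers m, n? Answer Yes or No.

gcd(10105, 88985): 88985 = 8·10105 + 8145; 10105 = 1·8145 + 1960; 8145 = 4·1960 + 305; 1960 = 6·305 + 130; 305 = 2·130 + 45; 130 = 2·45 + 40; 45 = 1·40 + 5; 40 = 8·5 + 0 → 5
5 divides 265, so a solution exists.

Yes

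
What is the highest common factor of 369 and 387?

9

Euclid: 387 = 1·369 + 18; 369 = 20·18 + 9; 18 = 2·9 + 0. Last nonzero remainder: 9.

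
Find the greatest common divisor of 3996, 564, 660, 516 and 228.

3996 = 2² · 3³ · 37; 564 = 2² · 3 · 47; 660 = 2² · 3 · 5 · 11; 516 = 2² · 3 · 43; 228 = 2² · 3 · 19
gcd takes min exponent of each prime: 2² · 3 = 12

12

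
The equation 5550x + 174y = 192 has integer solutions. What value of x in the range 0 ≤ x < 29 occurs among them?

28

gcd(5550, 174) = 6 (Euclid: 5550 = 31·174 + 156; 174 = 1·156 + 18; 156 = 8·18 + 12; 18 = 1·12 + 6; 12 = 2·6 + 0), and 6 | 192.
Extended Euclid: 5550·(-10) + 174·(319) = 6. Scale by 32: x₀ = -320.
General solution x = x₀ + 29t; reducing mod 29 gives x = 28 (and y = -892).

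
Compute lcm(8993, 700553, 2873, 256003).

943147259481427

lcm(8993, 700553) = 8993·700553/gcd = 6300073129/17 = 370592537
lcm(370592537, 2873) = 370592537·2873/gcd = 1064712358801/17 = 62630138753
lcm(62630138753, 256003) = 62630138753·256003/gcd = 16033503411184259/17 = 943147259481427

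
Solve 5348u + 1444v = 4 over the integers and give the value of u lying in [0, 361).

334

Euclid: 5348 = 3·1444 + 1016; 1444 = 1·1016 + 428; 1016 = 2·428 + 160; 428 = 2·160 + 108; 160 = 1·108 + 52; 108 = 2·52 + 4; 52 = 13·4 + 0 → gcd = 4; 4 = 4·1.
Back-substitution yields 5348·(-27) + 1444·(100) = 4, so one solution is u = -27·1 = -27, v = 100·1 = 100.
Solutions in u differ by 1444/4 = 361; the one in [0, 361) is -27 mod 361 = 334.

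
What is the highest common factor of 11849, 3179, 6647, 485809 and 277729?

gcd(11849, 3179): 11849 = 3·3179 + 2312; 3179 = 1·2312 + 867; 2312 = 2·867 + 578; 867 = 1·578 + 289; 578 = 2·289 + 0 → 289
gcd(289, 6647): 6647 = 23·289 + 0 → 289
gcd(289, 485809): 485809 = 1681·289 + 0 → 289
gcd(289, 277729): 277729 = 961·289 + 0 → 289

289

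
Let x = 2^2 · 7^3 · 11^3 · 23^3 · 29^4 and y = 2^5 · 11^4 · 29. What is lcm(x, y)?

1382898605361536032

max exponent per prime: 2^5 · 7^3 · 11^4 · 23^3 · 29^4 = 1382898605361536032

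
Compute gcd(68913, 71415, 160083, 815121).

9

gcd(68913, 71415): 71415 = 1·68913 + 2502; 68913 = 27·2502 + 1359; 2502 = 1·1359 + 1143; 1359 = 1·1143 + 216; 1143 = 5·216 + 63; 216 = 3·63 + 27; 63 = 2·27 + 9; 27 = 3·9 + 0 → 9
gcd(9, 160083): 160083 = 17787·9 + 0 → 9
gcd(9, 815121): 815121 = 90569·9 + 0 → 9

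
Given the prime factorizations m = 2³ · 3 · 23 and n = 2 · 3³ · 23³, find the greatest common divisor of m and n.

min exponent per shared prime: 2 · 3 · 23 = 138

138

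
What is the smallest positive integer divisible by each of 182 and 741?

10374

182 = 2 · 7 · 13; 741 = 3 · 13 · 19
max exponents: 2 · 3 · 7 · 13 · 19 = 10374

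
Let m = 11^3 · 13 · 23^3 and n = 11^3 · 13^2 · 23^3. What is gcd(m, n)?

min exponent per shared prime: 11^3 · 13 · 23^3 = 210525601

210525601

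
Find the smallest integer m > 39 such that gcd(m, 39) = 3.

gcd(m, 39) = 3 forces 3 | m; write m = 3s. Then gcd(3s, 3·13) = 3·gcd(s, 13), so need gcd(s, 13) = 1.
3s > 39 gives s ≥ 14. The least s ≥ 14 coprime to 13 is 14, so m = 3·14 = 42.

42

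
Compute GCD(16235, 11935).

16235 = 5 · 17 · 191
11935 = 5 · 7 · 11 · 31
Common: 5 = 5

5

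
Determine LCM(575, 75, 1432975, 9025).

lcm(575, 75) = 575·75/gcd = 43125/25 = 1725
lcm(1725, 1432975) = 1725·1432975/gcd = 2471881875/25 = 98875275
lcm(98875275, 9025) = 98875275·9025/gcd = 892349356875/25 = 35693974275

35693974275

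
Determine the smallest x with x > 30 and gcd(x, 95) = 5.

95 = 5·19. Any x with gcd(x, 95) = 5 is a multiple of 5, say 5s, with s coprime to 19.
Need s > 30/5, so s ≥ 7. First s ≥ 7 with gcd(s, 19) = 1 is s = 7. Thus x = 5·7 = 35.

35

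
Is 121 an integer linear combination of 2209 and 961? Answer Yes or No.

Yes

gcd(2209, 961): 2209 = 2·961 + 287; 961 = 3·287 + 100; 287 = 2·100 + 87; 100 = 1·87 + 13; 87 = 6·13 + 9; 13 = 1·9 + 4; 9 = 2·4 + 1; 4 = 4·1 + 0 → 1
1 divides 121, so a solution exists.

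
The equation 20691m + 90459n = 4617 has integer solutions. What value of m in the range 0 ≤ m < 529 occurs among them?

Reduce mod 90459: 20691m ≡ 4617 (mod 90459). With g = gcd(20691, 90459) = 171 dividing 4617, divide through: 121m ≡ 27 (mod 529).
Since gcd(121, 529) = 1, m ≡ 27·(121)⁻¹ ≡ 315 (mod 529). Smallest non-negative: 315.

315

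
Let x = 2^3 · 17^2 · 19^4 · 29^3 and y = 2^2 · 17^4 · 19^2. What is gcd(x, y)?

417316

min exponent per shared prime: 2^2 · 17^2 · 19^2 = 417316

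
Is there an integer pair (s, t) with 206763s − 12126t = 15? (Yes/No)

gcd(206763, 12126): 206763 = 17·12126 + 621; 12126 = 19·621 + 327; 621 = 1·327 + 294; 327 = 1·294 + 33; 294 = 8·33 + 30; 33 = 1·30 + 3; 30 = 10·3 + 0 → 3
3 divides 15, so a solution exists.

Yes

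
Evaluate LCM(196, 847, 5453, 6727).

lcm(196, 847) = 196·847/gcd = 166012/7 = 23716
lcm(23716, 5453) = 23716·5453/gcd = 129323348/7 = 18474764
lcm(18474764, 6727) = 18474764·6727/gcd = 124279737428/7 = 17754248204

17754248204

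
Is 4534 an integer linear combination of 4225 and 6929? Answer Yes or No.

gcd(4225, 6929): 6929 = 1·4225 + 2704; 4225 = 1·2704 + 1521; 2704 = 1·1521 + 1183; 1521 = 1·1183 + 338; 1183 = 3·338 + 169; 338 = 2·169 + 0 → 169
169 does not divide 4534, so a solution does not exist.

No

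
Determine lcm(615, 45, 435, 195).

695565

lcm(615, 45) = 615·45/gcd = 27675/15 = 1845
lcm(1845, 435) = 1845·435/gcd = 802575/15 = 53505
lcm(53505, 195) = 53505·195/gcd = 10433475/15 = 695565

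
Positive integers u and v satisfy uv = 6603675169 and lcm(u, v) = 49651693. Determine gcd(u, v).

133

From gcd × lcm = uv: gcd = 6603675169 / 49651693 = 133.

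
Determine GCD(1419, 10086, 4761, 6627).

gcd(1419, 10086): 10086 = 7·1419 + 153; 1419 = 9·153 + 42; 153 = 3·42 + 27; 42 = 1·27 + 15; 27 = 1·15 + 12; 15 = 1·12 + 3; 12 = 4·3 + 0 → 3
gcd(3, 4761): 4761 = 1587·3 + 0 → 3
gcd(3, 6627): 6627 = 2209·3 + 0 → 3

3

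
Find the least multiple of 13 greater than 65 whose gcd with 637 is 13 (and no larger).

78

Multiples of 13 above 65: 13·6, 13·7, … . Need the cofactor coprime to 637/13 = 49.
Checking s = 6, 7, … the first with gcd(s, 49) = 1 is s = 6, giving 78.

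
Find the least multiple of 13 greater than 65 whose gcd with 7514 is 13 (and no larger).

7514 = 13·578. Any a with gcd(a, 7514) = 13 is a multiple of 13, say 13s, with s coprime to 578.
Need s > 65/13, so s ≥ 6. First s ≥ 6 with gcd(s, 578) = 1 is s = 7. Thus a = 13·7 = 91.

91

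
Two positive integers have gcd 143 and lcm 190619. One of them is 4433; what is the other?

6149

Using ab = gcd(a,b)·lcm(a,b) = 143·190619 = 27258517, we get b = 27258517/4433 = 6149.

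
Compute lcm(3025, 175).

3025 = 5² · 11²; 175 = 5² · 7
max exponents: 5² · 7 · 11² = 21175

21175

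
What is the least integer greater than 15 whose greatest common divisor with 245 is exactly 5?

245 = 5·49. Any x with gcd(x, 245) = 5 is a multiple of 5, say 5s, with s coprime to 49.
Need s > 15/5, so s ≥ 4. First s ≥ 4 with gcd(s, 49) = 1 is s = 4. Thus x = 5·4 = 20.

20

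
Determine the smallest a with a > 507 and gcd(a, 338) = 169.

Multiples of 169 above 507: 169·4, 169·5, … . Need the cofactor coprime to 338/169 = 2.
Checking s = 4, 5, … the first with gcd(s, 2) = 1 is s = 5, giving 845.

845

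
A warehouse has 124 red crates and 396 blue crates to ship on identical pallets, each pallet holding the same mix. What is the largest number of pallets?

124 = 2² · 31
396 = 2² · 3² · 11
Common: 2² = 4

4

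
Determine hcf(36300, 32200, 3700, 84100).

gcd(36300, 32200): 36300 = 1·32200 + 4100; 32200 = 7·4100 + 3500; 4100 = 1·3500 + 600; 3500 = 5·600 + 500; 600 = 1·500 + 100; 500 = 5·100 + 0 → 100
gcd(100, 3700): 3700 = 37·100 + 0 → 100
gcd(100, 84100): 84100 = 841·100 + 0 → 100

100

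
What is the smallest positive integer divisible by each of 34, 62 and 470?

247690

34 = 2 · 17; 62 = 2 · 31; 470 = 2 · 5 · 47
lcm takes max exponent of each prime: 2 · 5 · 17 · 31 · 47 = 247690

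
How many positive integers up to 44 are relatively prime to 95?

95 = 5·19. Inclusion–exclusion on these primes:
44 − ⌊44/5⌋ − ⌊44/19⌋ + ⌊44/95⌋ = 34

34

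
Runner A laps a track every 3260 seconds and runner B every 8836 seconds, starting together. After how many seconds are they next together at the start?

gcd first: 8836 = 2·3260 + 2316; 3260 = 1·2316 + 944; 2316 = 2·944 + 428; 944 = 2·428 + 88; 428 = 4·88 + 76; 88 = 1·76 + 12; 76 = 6·12 + 4; 12 = 3·4 + 0 → gcd = 4
lcm = 3260·8836/gcd = 28805360/4 = 7201340

7201340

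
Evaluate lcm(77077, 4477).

2851849

gcd first: 77077 = 17·4477 + 968; 4477 = 4·968 + 605; 968 = 1·605 + 363; 605 = 1·363 + 242; 363 = 1·242 + 121; 242 = 2·121 + 0 → gcd = 121
lcm = 77077·4477/gcd = 345073729/121 = 2851849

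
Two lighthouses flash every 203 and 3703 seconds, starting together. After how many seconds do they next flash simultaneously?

gcd first: 3703 = 18·203 + 49; 203 = 4·49 + 7; 49 = 7·7 + 0 → gcd = 7
lcm = 203·3703/gcd = 751709/7 = 107387

107387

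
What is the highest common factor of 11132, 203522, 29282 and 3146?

gcd(11132, 203522): 203522 = 18·11132 + 3146; 11132 = 3·3146 + 1694; 3146 = 1·1694 + 1452; 1694 = 1·1452 + 242; 1452 = 6·242 + 0 → 242
gcd(242, 29282): 29282 = 121·242 + 0 → 242
gcd(242, 3146): 3146 = 13·242 + 0 → 242

242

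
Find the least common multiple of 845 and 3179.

2686255

gcd first: 3179 = 3·845 + 644; 845 = 1·644 + 201; 644 = 3·201 + 41; 201 = 4·41 + 37; 41 = 1·37 + 4; 37 = 9·4 + 1; 4 = 4·1 + 0 → gcd = 1
lcm = 845·3179/gcd = 2686255/1 = 2686255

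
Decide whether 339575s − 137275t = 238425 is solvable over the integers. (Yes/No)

gcd(339575, 137275): 339575 = 2·137275 + 65025; 137275 = 2·65025 + 7225; 65025 = 9·7225 + 0 → 7225
7225 divides 238425, so a solution exists.

Yes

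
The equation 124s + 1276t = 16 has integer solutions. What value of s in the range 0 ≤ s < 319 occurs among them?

Reduce mod 1276: 124s ≡ 16 (mod 1276). With g = gcd(124, 1276) = 4 dividing 16, divide through: 31s ≡ 4 (mod 319).
Since gcd(31, 319) = 1, s ≡ 4·(31)⁻¹ ≡ 31 (mod 319). Smallest non-negative: 31.

31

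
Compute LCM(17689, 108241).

39075001

17689 = 7² · 19²; 108241 = 7² · 47²
max exponents: 7² · 19² · 47² = 39075001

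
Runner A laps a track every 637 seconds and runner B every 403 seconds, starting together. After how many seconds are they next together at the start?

637 = 7² · 13; 403 = 13 · 31
max exponents: 7² · 13 · 31 = 19747

19747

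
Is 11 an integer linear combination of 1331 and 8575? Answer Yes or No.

By Bézout, 1331u − 8575v = 11 has integer solutions iff gcd(1331, 8575) | 11.
Euclid: 8575 = 6·1331 + 589; 1331 = 2·589 + 153; 589 = 3·153 + 130; 153 = 1·130 + 23; 130 = 5·23 + 15; 23 = 1·15 + 8; 15 = 1·8 + 7; 8 = 1·7 + 1; 7 = 7·1 + 0. gcd = 1; 11 mod 1 = 0. Yes.

Yes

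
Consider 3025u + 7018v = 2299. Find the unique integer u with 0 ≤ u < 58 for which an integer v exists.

17

Reduce mod 7018: 3025u ≡ 2299 (mod 7018). With g = gcd(3025, 7018) = 121 dividing 2299, divide through: 25u ≡ 19 (mod 58).
Since gcd(25, 58) = 1, u ≡ 19·(25)⁻¹ ≡ 17 (mod 58). Smallest non-negative: 17.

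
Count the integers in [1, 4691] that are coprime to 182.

Prime factors of 182: 2, 7, 13. Count integers ≤ 4691 divisible by none of them.
By inclusion–exclusion: 4691 − ⌊4691/2⌋ − ⌊4691/7⌋ − ⌊4691/13⌋ + ⌊4691/14⌋ + ⌊4691/26⌋ + ⌊4691/91⌋ − ⌊4691/182⌋ = 1857.

1857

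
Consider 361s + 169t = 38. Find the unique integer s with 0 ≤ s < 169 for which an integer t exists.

gcd(361, 169) = 1 (Euclid: 361 = 2·169 + 23; 169 = 7·23 + 8; 23 = 2·8 + 7; 8 = 1·7 + 1; 7 = 7·1 + 0), and 1 | 38.
Extended Euclid: 361·(-22) + 169·(47) = 1. Scale by 38: s₀ = -836.
General solution s = s₀ + 169k; reducing mod 169 gives s = 9 (and t = -19).

9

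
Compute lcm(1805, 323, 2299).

lcm(1805, 323) = 1805·323/gcd = 583015/19 = 30685
lcm(30685, 2299) = 30685·2299/gcd = 70544815/19 = 3712885

3712885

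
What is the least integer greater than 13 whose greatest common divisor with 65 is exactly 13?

26

gcd(a, 65) = 13 forces 13 | a; write a = 13s. Then gcd(13s, 13·5) = 13·gcd(s, 5), so need gcd(s, 5) = 1.
13s > 13 gives s ≥ 2. The least s ≥ 2 coprime to 5 is 2, so a = 13·2 = 26.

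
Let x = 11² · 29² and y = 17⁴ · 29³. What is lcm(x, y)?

max exponent per prime: 11² · 17⁴ · 29³ = 246476233949

246476233949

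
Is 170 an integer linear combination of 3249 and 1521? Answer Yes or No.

No

By Bézout, 3249u + 1521v = 170 has integer solutions iff gcd(3249, 1521) | 170.
Euclid: 3249 = 2·1521 + 207; 1521 = 7·207 + 72; 207 = 2·72 + 63; 72 = 1·63 + 9; 63 = 7·9 + 0. gcd = 9; 170 mod 9 = 8. No.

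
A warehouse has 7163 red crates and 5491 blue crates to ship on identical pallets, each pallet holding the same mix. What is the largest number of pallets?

Euclid: 7163 = 1·5491 + 1672; 5491 = 3·1672 + 475; 1672 = 3·475 + 247; 475 = 1·247 + 228; 247 = 1·228 + 19; 228 = 12·19 + 0. Last nonzero remainder: 19.

19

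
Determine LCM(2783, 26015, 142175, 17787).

20669828025

2783 = 11² · 23; 26015 = 5 · 11² · 43; 142175 = 5² · 11² · 47; 17787 = 3 · 7² · 11²
lcm takes max exponent of each prime: 3 · 5² · 7² · 11² · 23 · 43 · 47 = 20669828025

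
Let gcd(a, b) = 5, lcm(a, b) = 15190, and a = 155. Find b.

a·b = gcd·lcm = 5·15190 = 75950, so b = 75950/155 = 490.

490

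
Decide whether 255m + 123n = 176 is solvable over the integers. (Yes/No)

No

gcd(255, 123): 255 = 2·123 + 9; 123 = 13·9 + 6; 9 = 1·6 + 3; 6 = 2·3 + 0 → 3
3 does not divide 176, so a solution does not exist.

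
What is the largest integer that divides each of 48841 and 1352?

48841 = 13² · 17²
1352 = 2³ · 13²
Common: 13² = 169

169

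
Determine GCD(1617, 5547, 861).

gcd(1617, 5547): 5547 = 3·1617 + 696; 1617 = 2·696 + 225; 696 = 3·225 + 21; 225 = 10·21 + 15; 21 = 1·15 + 6; 15 = 2·6 + 3; 6 = 2·3 + 0 → 3
gcd(3, 861): 861 = 287·3 + 0 → 3

3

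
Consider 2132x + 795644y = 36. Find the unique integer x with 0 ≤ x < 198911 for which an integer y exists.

Reduce mod 795644: 2132x ≡ 36 (mod 795644). With g = gcd(2132, 795644) = 4 dividing 36, divide through: 533x ≡ 9 (mod 198911).
Since gcd(533, 198911) = 1, x ≡ 9·(533)⁻¹ ≡ 52620 (mod 198911). Smallest non-negative: 52620.

52620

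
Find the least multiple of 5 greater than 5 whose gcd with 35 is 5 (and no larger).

10

35 = 5·7. Any x with gcd(x, 35) = 5 is a multiple of 5, say 5s, with s coprime to 7.
Need s > 5/5, so s ≥ 2. First s ≥ 2 with gcd(s, 7) = 1 is s = 2. Thus x = 5·2 = 10.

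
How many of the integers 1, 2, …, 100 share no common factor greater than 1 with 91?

80

91 = 7·13. Inclusion–exclusion on these primes:
100 − ⌊100/7⌋ − ⌊100/13⌋ + ⌊100/91⌋ = 80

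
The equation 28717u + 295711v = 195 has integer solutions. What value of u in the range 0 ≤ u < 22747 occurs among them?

gcd(28717, 295711) = 13 (Euclid: 295711 = 10·28717 + 8541; 28717 = 3·8541 + 3094; 8541 = 2·3094 + 2353; 3094 = 1·2353 + 741; 2353 = 3·741 + 130; 741 = 5·130 + 91; 130 = 1·91 + 39; 91 = 2·39 + 13; 39 = 3·13 + 0), and 13 | 195.
Extended Euclid: 28717·(6786) + 295711·(-659) = 13. Scale by 15: u₀ = 101790.
General solution u = u₀ + 22747t; reducing mod 22747 gives u = 10802 (and v = -1049).

10802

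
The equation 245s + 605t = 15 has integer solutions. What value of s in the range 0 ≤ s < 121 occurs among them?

5

gcd(245, 605) = 5 (Euclid: 605 = 2·245 + 115; 245 = 2·115 + 15; 115 = 7·15 + 10; 15 = 1·10 + 5; 10 = 2·5 + 0), and 5 | 15.
Extended Euclid: 245·(42) + 605·(-17) = 5. Scale by 3: s₀ = 126.
General solution s = s₀ + 121k; reducing mod 121 gives s = 5 (and t = -2).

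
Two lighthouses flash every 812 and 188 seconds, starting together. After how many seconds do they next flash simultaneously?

gcd first: 812 = 4·188 + 60; 188 = 3·60 + 8; 60 = 7·8 + 4; 8 = 2·4 + 0 → gcd = 4
lcm = 812·188/gcd = 152656/4 = 38164

38164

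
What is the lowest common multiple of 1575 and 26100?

1575 = 3² · 5² · 7; 26100 = 2² · 3² · 5² · 29
max exponents: 2² · 3² · 5² · 7 · 29 = 182700

182700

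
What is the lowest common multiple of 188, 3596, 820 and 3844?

lcm(188, 3596) = 188·3596/gcd = 676048/4 = 169012
lcm(169012, 820) = 169012·820/gcd = 138589840/4 = 34647460
lcm(34647460, 3844) = 34647460·3844/gcd = 133184836240/124 = 1074071260

1074071260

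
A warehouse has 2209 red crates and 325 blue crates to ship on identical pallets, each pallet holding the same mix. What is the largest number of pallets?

1

2209 = 47²
325 = 5² · 13
Common: 1 = 1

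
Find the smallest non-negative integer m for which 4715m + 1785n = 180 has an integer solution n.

Euclid: 4715 = 2·1785 + 1145; 1785 = 1·1145 + 640; 1145 = 1·640 + 505; 640 = 1·505 + 135; 505 = 3·135 + 100; 135 = 1·100 + 35; 100 = 2·35 + 30; 35 = 1·30 + 5; 30 = 6·5 + 0 → gcd = 5; 180 = 5·36.
Back-substitution yields 4715·(-53) + 1785·(140) = 5, so one solution is m = -53·36 = -1908, n = 140·36 = 5040.
Solutions in m differ by 1785/5 = 357; the one in [0, 357) is -1908 mod 357 = 234.

234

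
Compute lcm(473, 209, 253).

206701

473 = 11 · 43; 209 = 11 · 19; 253 = 11 · 23
lcm takes max exponent of each prime: 11 · 19 · 23 · 43 = 206701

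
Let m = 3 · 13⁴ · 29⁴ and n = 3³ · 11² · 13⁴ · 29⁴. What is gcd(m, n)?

60601957923

min exponent per shared prime: 3 · 13⁴ · 29⁴ = 60601957923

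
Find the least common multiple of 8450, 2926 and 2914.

8450 = 2 · 5² · 13²; 2926 = 2 · 7 · 11 · 19; 2914 = 2 · 31 · 47
lcm takes max exponent of each prime: 2 · 5² · 7 · 11 · 13² · 19 · 31 · 47 = 18011943950

18011943950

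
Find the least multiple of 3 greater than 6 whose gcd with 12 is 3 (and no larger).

9

Multiples of 3 above 6: 3·3, 3·4, … . Need the cofactor coprime to 12/3 = 4.
Checking s = 3, 4, … the first with gcd(s, 4) = 1 is s = 3, giving 9.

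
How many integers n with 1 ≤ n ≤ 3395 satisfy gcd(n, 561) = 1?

1937

Prime factors of 561: 3, 11, 17. Count integers ≤ 3395 divisible by none of them.
By inclusion–exclusion: 3395 − ⌊3395/3⌋ − ⌊3395/11⌋ − ⌊3395/17⌋ + ⌊3395/33⌋ + ⌊3395/51⌋ + ⌊3395/187⌋ − ⌊3395/561⌋ = 1937.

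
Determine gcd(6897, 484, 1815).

6897 = 3 · 11² · 19; 484 = 2² · 11²; 1815 = 3 · 5 · 11²
gcd takes min exponent of each prime: 11² = 121

121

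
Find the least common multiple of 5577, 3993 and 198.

4048902

5577 = 3 · 11 · 13²; 3993 = 3 · 11³; 198 = 2 · 3² · 11
lcm takes max exponent of each prime: 2 · 3² · 11³ · 13² = 4048902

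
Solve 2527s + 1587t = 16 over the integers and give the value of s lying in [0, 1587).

493

Euclid: 2527 = 1·1587 + 940; 1587 = 1·940 + 647; 940 = 1·647 + 293; 647 = 2·293 + 61; 293 = 4·61 + 49; 61 = 1·49 + 12; 49 = 4·12 + 1; 12 = 12·1 + 0 → gcd = 1; 16 = 1·16.
Back-substitution yields 2527·(130) + 1587·(-207) = 1, so one solution is s = 130·16 = 2080, t = -207·16 = -3312.
Solutions in s differ by 1587/1 = 1587; the one in [0, 1587) is 2080 mod 1587 = 493.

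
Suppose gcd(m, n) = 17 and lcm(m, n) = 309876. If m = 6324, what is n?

833

m·n = gcd·lcm = 17·309876 = 5267892, so n = 5267892/6324 = 833.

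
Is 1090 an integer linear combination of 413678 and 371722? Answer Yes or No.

By Bézout, 413678x − 371722y = 1090 has integer solutions iff gcd(413678, 371722) | 1090.
Euclid: 413678 = 1·371722 + 41956; 371722 = 8·41956 + 36074; 41956 = 1·36074 + 5882; 36074 = 6·5882 + 782; 5882 = 7·782 + 408; 782 = 1·408 + 374; 408 = 1·374 + 34; 374 = 11·34 + 0. gcd = 34; 1090 mod 34 = 2. No.

No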